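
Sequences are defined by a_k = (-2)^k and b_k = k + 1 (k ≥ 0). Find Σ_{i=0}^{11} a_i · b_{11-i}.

Write out a_i and b_{11-i} for i = 0,…,11 and sum the products.
Σ = 1·12 − 2·11 + 4·10 − 8·9 + 16·8 − 32·7 + 64·6 − 128·5 + 256·4 − 512·3 + 1024·2 − 2048·1 = -906.

-906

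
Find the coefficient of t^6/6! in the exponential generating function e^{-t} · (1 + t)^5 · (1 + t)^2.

-1091

The EGF product rule gives c_6 = Σ_{k_1+k_2+k_3=6} C(6; k_1,k_2,k_3) · ∏ g_i(k_i), where e^{-t} gives (-1)^k; (1+t)^5 gives the falling factorial (5)_k; (1+t)^2 gives the falling factorial (2)_k.
g_1(k) for k = 0…6: 1, -1, 1, -1, 1, -1, 1.
g_2(k) for k = 0…6: 1, 5, 20, 60, 120, 120, 0.
g_3(k) for k = 0…6: 1, 2, 2, 0, 0, 0, 0.
First combine the last two factors: h(k) = Σ_j C(k,j)·g_2(j)·g_3(k−j) for k = 0…6: 1, 7, 42, 210, 840, 2520, 5040.
c_6 = Σ_k C(6,k)·g_1(k)·h(6−k) = 1·1·5040 + 6·(-1)·2520 + 15·1·840 + 20·(-1)·210 + 15·1·42 + 6·(-1)·7 + 1·1·1 = 5040 − 15120 + 12600 − 4200 + 630 − 42 + 1 = -1091.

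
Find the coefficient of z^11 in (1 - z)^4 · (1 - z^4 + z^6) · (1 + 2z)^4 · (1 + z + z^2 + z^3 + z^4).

26

(1 - z)^4 has coefficients 1,-4,6,-4,1 for degrees 0…4.
(1 - z^4 + z^6) has coefficients 1,0,0,0,-1,0,1,0,0,0,0,0 for degrees 0…11.
Multiplying by (1 + 2z)^4 gives running coefficients 1,8,24,32,15,-8,-23,-24,8,32,16,0 for degrees 0…11.
Finally multiplying by (1 + z + z^2 + z^3 + z^4), the product of all factors after the first has coefficients 1,9,33,65,80,71,40,-8,-32,-15,9,32 for degrees 0…11.
[z^11] = 1·32 − 4·9 + 6·(-15) − 4·(-32) + 1·(-8) = 26.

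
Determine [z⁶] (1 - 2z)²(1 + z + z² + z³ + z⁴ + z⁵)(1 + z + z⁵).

-2

(1 - 2z)² has coefficients 1,-4,4 for degrees 0…2.
(1 + z + z² + z³ + z⁴ + z⁵) has coefficients 1,1,1,1,1,1,0 for degrees 0…6.
Finally multiplying by (1 + z + z⁵), the product of all factors after the first has coefficients 1,2,2,2,2,3,2 for degrees 0…6.
[z⁶] = 1·2 − 4·3 + 4·2 = -2.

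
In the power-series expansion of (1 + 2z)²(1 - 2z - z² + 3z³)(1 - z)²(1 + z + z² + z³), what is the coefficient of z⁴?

(1 + 2z)² has coefficients 1,4,4 for degrees 0…2.
(1 - 2z - z² + 3z³) has coefficients 1,-2,-1,3,0 for degrees 0…4.
Multiplying by (1 - z)² gives running coefficients 1,-4,4,3,-7 for degrees 0…4.
Finally multiplying by (1 + z + z² + z³), the product of all factors after the first has coefficients 1,-3,1,4,-4 for degrees 0…4.
[z⁴] = 1·(-4) + 4·4 + 4·1 = 16.

16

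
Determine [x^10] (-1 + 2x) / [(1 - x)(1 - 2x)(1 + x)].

Partial fractions give a closed form: a_n = (-1/2)·1^n + (-1/2)·(-1)^n.
At n = 10: a_10 = -1.

-1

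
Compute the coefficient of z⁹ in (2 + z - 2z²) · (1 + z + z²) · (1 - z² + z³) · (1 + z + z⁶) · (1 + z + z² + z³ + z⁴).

4

(2 + z - 2z²) has coefficients 2,1,-2 for degrees 0…2.
(1 + z + z²) has coefficients 1,1,1,0,0,0,0,0,0,0 for degrees 0…9.
Multiplying by (1 - z² + z³) gives running coefficients 1,1,0,0,0,1,0,0,0,0 for degrees 0…9.
Multiplying by (1 + z + z⁶) gives running coefficients 1,2,1,0,0,1,2,1,0,0 for degrees 0…9.
Finally multiplying by (1 + z + z² + z³ + z⁴), the product of all factors after the first has coefficients 1,3,4,4,4,4,4,4,4,4 for degrees 0…9.
[z⁹] = 2·4 + 1·4 − 2·4 = 4.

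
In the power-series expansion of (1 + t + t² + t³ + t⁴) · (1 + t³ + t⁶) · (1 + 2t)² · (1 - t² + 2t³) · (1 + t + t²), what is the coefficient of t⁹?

(1 + t + t² + t³ + t⁴) has coefficients 1,1,1,1,1 for degrees 0…4.
(1 + t³ + t⁶) has coefficients 1,0,0,1,0,0,1,0,0,0 for degrees 0…9.
Multiplying by (1 + 2t)² gives running coefficients 1,4,4,1,4,4,1,4,4,0 for degrees 0…9.
Multiplying by (1 - t² + 2t³) gives running coefficients 1,4,3,-1,8,11,-1,8,11,-2 for degrees 0…9.
Finally multiplying by (1 + t + t²), the product of all factors after the first has coefficients 1,5,8,6,10,18,18,18,18,17 for degrees 0…9.
[t⁹] = 1·17 + 1·18 + 1·18 + 1·18 + 1·18 = 89.

89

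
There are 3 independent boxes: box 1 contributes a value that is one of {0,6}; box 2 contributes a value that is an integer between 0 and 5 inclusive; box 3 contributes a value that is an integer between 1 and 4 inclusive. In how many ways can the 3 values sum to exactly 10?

4

The generating function for the choices is (1 + t⁶)·(1 + t + t² + t³ + t⁴ + t⁵)·(t + t² + t³ + t⁴); the count is [t¹⁰].
(1 + t⁶) has coefficients 1,0,0,0,0,0,1 for degrees 0…6.
(1 + t + t² + t³ + t⁴ + t⁵) has coefficients 1,1,1,1,1,1,0,0,0,0,0 for degrees 0…10.
Finally multiplying by (t + t² + t³ + t⁴), the product of all factors after the first has coefficients 0,1,2,3,4,4,4,3,2,1,0 for degrees 0…10.
[t¹⁰] = 1·0 + 1·4 = 4.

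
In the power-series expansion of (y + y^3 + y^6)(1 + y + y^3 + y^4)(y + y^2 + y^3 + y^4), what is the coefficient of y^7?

(y + y^3 + y^6) has coefficients 0,1,0,1,0,0,1 for degrees 0…6.
(1 + y + y^3 + y^4) has coefficients 1,1,0,1,1,0,0,0 for degrees 0…7.
Finally multiplying by (y + y^2 + y^3 + y^4), the product of all factors after the first has coefficients 0,1,2,2,3,3,2,2 for degrees 0…7.
[y^7] = 1·2 + 1·3 + 1·1 = 6.

6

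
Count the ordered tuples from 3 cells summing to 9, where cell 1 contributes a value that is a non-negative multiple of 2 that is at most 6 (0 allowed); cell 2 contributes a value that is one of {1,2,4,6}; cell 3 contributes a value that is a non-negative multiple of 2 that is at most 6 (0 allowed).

The generating function for the choices is (1 + y² + y⁴ + y⁶)·(y + y² + y⁴ + y⁶)·(1 + y² + y⁴ + y⁶); the count is [y⁹].
(1 + y² + y⁴ + y⁶) has coefficients 1,0,1,0,1,0,1 for degrees 0…6.
(y + y² + y⁴ + y⁶) has coefficients 0,1,1,0,1,0,1,0,0,0 for degrees 0…9.
Finally multiplying by (1 + y² + y⁴ + y⁶), the product of all factors after the first has coefficients 0,1,1,1,2,1,3,1,3,0 for degrees 0…9.
[y⁹] = 1·0 + 1·1 + 1·1 + 1·1 = 3.

3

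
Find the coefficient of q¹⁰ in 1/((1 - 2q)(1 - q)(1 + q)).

Partial fractions give a closed form: a_n = (4/3)·2^n + (-1/2)·1^n + (1/6)·(-1)^n.
At n = 10: a_10 = 1365.

1365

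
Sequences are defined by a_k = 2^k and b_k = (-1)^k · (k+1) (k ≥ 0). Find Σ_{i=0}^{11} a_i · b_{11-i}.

906

Write out a_i and b_{11-i} for i = 0,…,11 and sum the products.
Σ = 1·(-12) + 2·11 + 4·(-10) + 8·9 + 16·(-8) + 32·7 + 64·(-6) + 128·5 + 256·(-4) + 512·3 + 1024·(-2) + 2048·1 = 906.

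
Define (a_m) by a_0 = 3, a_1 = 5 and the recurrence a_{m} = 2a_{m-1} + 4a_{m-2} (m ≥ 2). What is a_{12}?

2568192

The ordinary generating function has denominator 1 - 2z - 4z^2.
Iterating the recurrence: a_0,…,a_{12} = 3, 5, 22, 64, 216, 688, 2240, 7232, 23424, 75776, 245248, 793600, 2568192.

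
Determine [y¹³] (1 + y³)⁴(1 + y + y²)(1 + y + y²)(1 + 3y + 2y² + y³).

71

(1 + y³)⁴ has coefficients 1,0,0,4,0,0,6,0,0,4,0,0,1 for degrees 0…12.
(1 + y + y²) has coefficients 1,1,1,0,0,0,0,0,0,0,0,0,0,0 for degrees 0…13.
Multiplying by (1 + y + y²) gives running coefficients 1,2,3,2,1,0,0,0,0,0,0,0,0,0 for degrees 0…13.
Finally multiplying by (1 + 3y + 2y² + y³), the product of all factors after the first has coefficients 1,5,11,16,15,10,4,1,0,0,0,0,0,0 for degrees 0…13.
[y¹³] = 1·0 + 4·0 + 6·1 + 4·15 + 1·5 = 71.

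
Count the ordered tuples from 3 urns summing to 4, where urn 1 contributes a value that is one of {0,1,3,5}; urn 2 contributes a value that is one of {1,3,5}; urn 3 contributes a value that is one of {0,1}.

3

The generating function for the choices is (1 + y + y^3 + y^5)·(y + y^3 + y^5)·(1 + y); the count is [y^4].
(1 + y + y^3 + y^5) has coefficients 1,1,0,1,0 for degrees 0…4.
(y + y^3 + y^5) has coefficients 0,1,0,1,0 for degrees 0…4.
Finally multiplying by (1 + y), the product of all factors after the first has coefficients 0,1,1,1,1 for degrees 0…4.
[y^4] = 1·1 + 1·1 + 1·1 = 3.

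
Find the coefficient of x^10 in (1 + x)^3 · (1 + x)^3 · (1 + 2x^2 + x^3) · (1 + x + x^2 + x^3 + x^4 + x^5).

(1 + x)^3 has coefficients 1,3,3,1 for degrees 0…3.
(1 + x)^3 has coefficients 1,3,3,1,0,0,0,0,0,0,0 for degrees 0…10.
Multiplying by (1 + 2x^2 + x^3) gives running coefficients 1,3,5,8,9,5,1,0,0,0,0 for degrees 0…10.
Finally multiplying by (1 + x + x^2 + x^3 + x^4 + x^5), the product of all factors after the first has coefficients 1,4,9,17,26,31,31,28,23,15,6 for degrees 0…10.
[x^10] = 1·6 + 3·15 + 3·23 + 1·28 = 148.

148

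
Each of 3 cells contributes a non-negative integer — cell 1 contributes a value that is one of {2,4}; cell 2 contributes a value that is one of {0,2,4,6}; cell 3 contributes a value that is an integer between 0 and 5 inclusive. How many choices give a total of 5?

The generating function for the choices is (t² + t⁴)·(1 + t² + t⁴ + t⁶)·(1 + t + t² + t³ + t⁴ + t⁵); the count is [t⁵].
(t² + t⁴) has coefficients 0,0,1,0,1 for degrees 0…4.
(1 + t² + t⁴ + t⁶) has coefficients 1,0,1,0,1,0 for degrees 0…5.
Finally multiplying by (1 + t + t² + t³ + t⁴ + t⁵), the product of all factors after the first has coefficients 1,1,2,2,3,3 for degrees 0…5.
[t⁵] = 1·2 + 1·1 = 3.

3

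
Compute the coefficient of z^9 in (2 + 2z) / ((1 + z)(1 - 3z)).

39366

Partial fractions give a closed form: a_n = (2)·3^n.
At n = 9: a_9 = 39366.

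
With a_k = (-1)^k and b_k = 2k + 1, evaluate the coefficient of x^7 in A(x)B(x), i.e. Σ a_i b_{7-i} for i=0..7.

8

The convolution is the x^7 coefficient of A(x)B(x).
Σ = 1·15 − 1·13 + 1·11 − 1·9 + 1·7 − 1·5 + 1·3 − 1·1 = 8.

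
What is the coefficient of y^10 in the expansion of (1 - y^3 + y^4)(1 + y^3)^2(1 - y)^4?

(1 - y^3 + y^4) has coefficients 1,0,0,-1,1 for degrees 0…4.
(1 + y^3)^2 has coefficients 1,0,0,2,0,0,1,0,0,0,0 for degrees 0…10.
Finally multiplying by (1 - y)^4, the product of all factors after the first has coefficients 1,-4,6,-2,-7,12,-7,-2,6,-4,1 for degrees 0…10.
[y^10] = 1·1 − 1·(-2) + 1·(-7) = -4.

-4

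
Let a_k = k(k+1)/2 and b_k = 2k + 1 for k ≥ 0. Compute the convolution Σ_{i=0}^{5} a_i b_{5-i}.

Write out a_i and b_{5-i} for i = 0,…,5 and sum the products.
Σ = 0·11 + 1·9 + 3·7 + 6·5 + 10·3 + 15·1 = 105.

105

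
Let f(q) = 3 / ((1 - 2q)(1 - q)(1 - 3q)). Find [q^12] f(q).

The denominator gives the recurrence a_n = 6a_(n−1) − 11a_(n−2) + 6a_(n−3) for n ≥ 3; the numerator fixes a_0 = 3, a_1 = 18, a_2 = 75.
Iterating: 3, 18, 75, 270, 903, 2898, 9075, 27990, 85503, 259578, 784875, 2366910, 7125303, so a_12 = 7125303.

7125303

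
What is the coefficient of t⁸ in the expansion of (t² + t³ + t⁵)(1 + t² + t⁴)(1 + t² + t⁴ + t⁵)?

(t² + t³ + t⁵) has coefficients 0,0,1,1,0,1 for degrees 0…5.
(1 + t² + t⁴) has coefficients 1,0,1,0,1,0,0,0,0 for degrees 0…8.
Finally multiplying by (1 + t² + t⁴ + t⁵), the product of all factors after the first has coefficients 1,0,2,0,3,1,2,1,1 for degrees 0…8.
[t⁸] = 1·2 + 1·1 + 1·0 = 3.

3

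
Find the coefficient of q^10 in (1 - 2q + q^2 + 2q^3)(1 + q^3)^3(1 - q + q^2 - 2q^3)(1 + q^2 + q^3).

(1 - 2q + q^2 + 2q^3) has coefficients 1,-2,1,2 for degrees 0…3.
(1 + q^3)^3 has coefficients 1,0,0,3,0,0,3,0,0,1,0 for degrees 0…10.
Multiplying by (1 - q + q^2 - 2q^3) gives running coefficients 1,-1,1,1,-3,3,-3,-3,3,-5,-1 for degrees 0…10.
Finally multiplying by (1 + q^2 + q^3), the product of all factors after the first has coefficients 1,-1,2,1,-3,5,-5,-3,3,-11,-1 for degrees 0…10.
[q^10] = 1·(-1) − 2·(-11) + 1·3 + 2·(-3) = 18.

18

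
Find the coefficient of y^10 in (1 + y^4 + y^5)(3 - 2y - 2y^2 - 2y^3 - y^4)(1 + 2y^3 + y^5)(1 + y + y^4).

(1 + y^4 + y^5) has coefficients 1,0,0,0,1,1 for degrees 0…5.
(3 - 2y - 2y^2 - 2y^3 - y^4) has coefficients 3,-2,-2,-2,-1,0,0,0,0,0,0 for degrees 0…10.
Multiplying by (1 + 2y^3 + y^5) gives running coefficients 3,-2,-2,4,-5,-1,-6,-4,-2,-1,0 for degrees 0…10.
Finally multiplying by (1 + y + y^4), the product of all factors after the first has coefficients 3,1,-4,2,2,-8,-9,-6,-11,-4,-7 for degrees 0…10.
[y^10] = 1·(-7) + 1·(-9) + 1·(-8) = -24.

-24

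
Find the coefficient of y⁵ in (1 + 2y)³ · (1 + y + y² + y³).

20

(1 + 2y)³ has coefficients 1,6,12,8 for degrees 0…3.
(1 + y + y² + y³) has coefficients 1,1,1,1,0,0 for degrees 0…5.
[y⁵] = 1·0 + 6·0 + 12·1 + 8·1 = 20.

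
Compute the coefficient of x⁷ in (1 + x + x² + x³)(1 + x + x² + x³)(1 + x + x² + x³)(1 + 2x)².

94

(1 + x + x² + x³) has coefficients 1,1,1,1 for degrees 0…3.
(1 + x + x² + x³) has coefficients 1,1,1,1,0,0,0,0 for degrees 0…7.
Multiplying by (1 + x + x² + x³) gives running coefficients 1,2,3,4,3,2,1,0 for degrees 0…7.
Finally multiplying by (1 + 2x)², the product of all factors after the first has coefficients 1,6,15,24,31,30,21,12 for degrees 0…7.
[x⁷] = 1·12 + 1·21 + 1·30 + 1·31 = 94.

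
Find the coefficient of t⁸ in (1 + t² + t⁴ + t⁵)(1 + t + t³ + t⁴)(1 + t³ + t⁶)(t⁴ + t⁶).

(1 + t² + t⁴ + t⁵) has coefficients 1,0,1,0,1,1 for degrees 0…5.
(1 + t + t³ + t⁴) has coefficients 1,1,0,1,1,0,0,0,0 for degrees 0…8.
Multiplying by (1 + t³ + t⁶) gives running coefficients 1,1,0,2,2,0,2,2,0 for degrees 0…8.
Finally multiplying by (t⁴ + t⁶), the product of all factors after the first has coefficients 0,0,0,0,1,1,1,3,2 for degrees 0…8.
[t⁸] = 1·2 + 1·1 + 1·1 + 1·0 = 4.

4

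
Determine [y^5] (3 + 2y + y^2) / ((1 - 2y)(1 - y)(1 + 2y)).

110

Partial fractions give a closed form: a_n = (17/4)·2^n + (-2)·1^n + (3/4)·(-2)^n.
At n = 5: a_5 = 110.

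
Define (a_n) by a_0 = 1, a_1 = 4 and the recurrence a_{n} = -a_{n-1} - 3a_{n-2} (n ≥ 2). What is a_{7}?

100

The ordinary generating function has denominator 1 + z + 3z^2.
Iterating the recurrence: a_0,…,a_{7} = 1, 4, -7, -5, 26, -11, -67, 100.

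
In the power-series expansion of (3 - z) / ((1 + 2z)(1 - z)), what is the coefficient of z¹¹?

Partial fractions give a closed form: a_n = (7/3)·(-2)^n + (2/3)·1^n.
At n = 11: a_11 = -4778.

-4778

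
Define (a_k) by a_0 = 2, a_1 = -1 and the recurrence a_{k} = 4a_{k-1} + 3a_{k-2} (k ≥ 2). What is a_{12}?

5568458

The ordinary generating function has denominator 1 - 4x - 3x^2.
Iterating the recurrence: a_0,…,a_{12} = 2, -1, 2, 5, 26, 119, 554, 2573, 11954, 55535, 258002, 1198613, 5568458.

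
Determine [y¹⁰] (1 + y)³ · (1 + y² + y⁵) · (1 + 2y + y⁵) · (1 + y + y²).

18

(1 + y)³ has coefficients 1,3,3,1 for degrees 0…3.
(1 + y² + y⁵) has coefficients 1,0,1,0,0,1,0,0,0,0,0 for degrees 0…10.
Multiplying by (1 + 2y + y⁵) gives running coefficients 1,2,1,2,0,2,2,1,0,0,1 for degrees 0…10.
Finally multiplying by (1 + y + y²), the product of all factors after the first has coefficients 1,3,4,5,3,4,4,5,3,1,1 for degrees 0…10.
[y¹⁰] = 1·1 + 3·1 + 3·3 + 1·5 = 18.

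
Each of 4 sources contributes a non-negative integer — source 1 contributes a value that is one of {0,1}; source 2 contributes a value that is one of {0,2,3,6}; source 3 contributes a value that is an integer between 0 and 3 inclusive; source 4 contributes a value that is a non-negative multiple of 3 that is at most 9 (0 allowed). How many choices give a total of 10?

The generating function for the choices is (1 + x)·(1 + x² + x³ + x⁶)·(1 + x + x² + x³)·(1 + x³ + x⁶ + x⁹); the count is [x¹⁰].
(1 + x) has coefficients 1,1 for degrees 0…1.
(1 + x² + x³ + x⁶) has coefficients 1,0,1,1,0,0,1,0,0,0,0 for degrees 0…10.
Multiplying by (1 + x + x² + x³) gives running coefficients 1,1,2,3,2,2,2,1,1,1,0 for degrees 0…10.
Finally multiplying by (1 + x³ + x⁶ + x⁹), the product of all factors after the first has coefficients 1,1,2,4,3,4,6,4,5,7,4 for degrees 0…10.
[x¹⁰] = 1·4 + 1·7 = 11.

11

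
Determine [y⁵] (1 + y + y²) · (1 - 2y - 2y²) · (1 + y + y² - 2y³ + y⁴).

(1 + y + y²) has coefficients 1,1,1 for degrees 0…2.
(1 - 2y - 2y²) has coefficients 1,-2,-2,0,0,0 for degrees 0…5.
Finally multiplying by (1 + y + y² - 2y³ + y⁴), the product of all factors after the first has coefficients 1,-1,-3,-6,3,2 for degrees 0…5.
[y⁵] = 1·2 + 1·3 + 1·(-6) = -1.

-1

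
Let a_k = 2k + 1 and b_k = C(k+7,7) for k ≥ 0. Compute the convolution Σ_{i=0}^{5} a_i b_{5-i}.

2717

Write out a_i and b_{5-i} for i = 0,…,5 and sum the products.
Σ = 1·792 + 3·330 + 5·120 + 7·36 + 9·8 + 11·1 = 2717.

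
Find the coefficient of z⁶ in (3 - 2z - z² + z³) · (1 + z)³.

(3 - 2z - z² + z³) has coefficients 3,-2,-1,1 for degrees 0…3.
(1 + z)³ has coefficients 1,3,3,1,0,0,0 for degrees 0…6.
[z⁶] = 3·0 − 2·0 − 1·0 + 1·1 = 1.

1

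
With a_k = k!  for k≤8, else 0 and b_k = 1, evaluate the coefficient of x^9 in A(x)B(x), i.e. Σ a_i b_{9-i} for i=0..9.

46234

The convolution is the x^9 coefficient of A(x)B(x).
Σ = 1·1 + 1·1 + 2·1 + 6·1 + 24·1 + 120·1 + 720·1 + 5040·1 + 40320·1 + 0·1 = 46234.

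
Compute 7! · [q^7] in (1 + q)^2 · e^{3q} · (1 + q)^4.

1017495

The EGF product rule gives c_7 = Σ_{k_1+k_2+k_3=7} C(7; k_1,k_2,k_3) · ∏ g_i(k_i), where (1+q)^2 gives the falling factorial (2)_k; e^{3q} gives (3)^k; (1+q)^4 gives the falling factorial (4)_k.
g_1(k) for k = 0…7: 1, 2, 2, 0, 0, 0, 0, 0.
g_2(k) for k = 0…7: 1, 3, 9, 27, 81, 243, 729, 2187.
g_3(k) for k = 0…7: 1, 4, 12, 24, 24, 0, 0, 0.
First combine the last two factors: h(k) = Σ_j C(k,j)·g_2(j)·g_3(k−j) for k = 0…7: 1, 7, 45, 267, 1473, 7623, 37341, 174555.
c_7 = Σ_k C(7,k)·g_1(k)·h(7−k) = 1·1·174555 + 7·2·37341 + 21·2·7623 = 174555 + 522774 + 320166 = 1017495.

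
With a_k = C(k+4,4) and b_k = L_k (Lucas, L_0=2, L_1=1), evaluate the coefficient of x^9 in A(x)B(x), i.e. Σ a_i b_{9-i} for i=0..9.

6783

The convolution is the t^9 coefficient of A(t)B(t).
Σ = 1·76 + 5·47 + 15·29 + 35·18 + 70·11 + 126·7 + 210·4 + 330·3 + 495·1 + 715·2 = 6783.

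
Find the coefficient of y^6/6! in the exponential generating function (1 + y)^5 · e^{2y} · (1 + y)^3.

The EGF product rule gives c_6 = Σ_{k_1+k_2+k_3=6} C(6; k_1,k_2,k_3) · ∏ g_i(k_i), where (1+y)^5 gives the falling factorial (5)_k; e^{2y} gives (2)^k; (1+y)^3 gives the falling factorial (3)_k.
g_1(k) for k = 0…6: 1, 5, 20, 60, 120, 120, 0.
g_2(k) for k = 0…6: 1, 2, 4, 8, 16, 32, 64.
g_3(k) for k = 0…6: 1, 3, 6, 6, 0, 0, 0.
First combine the last two factors: h(k) = Σ_j C(k,j)·g_2(j)·g_3(k−j) for k = 0…6: 1, 5, 22, 86, 304, 992, 3040.
c_6 = Σ_k C(6,k)·g_1(k)·h(6−k) = 1·1·3040 + 6·5·992 + 15·20·304 + 20·60·86 + 15·120·22 + 6·120·5 = 3040 + 29760 + 91200 + 103200 + 39600 + 3600 = 270400.

270400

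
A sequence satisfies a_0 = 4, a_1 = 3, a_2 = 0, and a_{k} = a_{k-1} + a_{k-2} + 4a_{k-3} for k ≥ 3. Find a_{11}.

The ordinary generating function has denominator 1 - q - q^2 - 4q^3.
Iterating the recurrence: a_0,…,a_{11} = 4, 3, 0, 19, 31, 50, 157, 331, 688, 1647, 3659, 8058.

8058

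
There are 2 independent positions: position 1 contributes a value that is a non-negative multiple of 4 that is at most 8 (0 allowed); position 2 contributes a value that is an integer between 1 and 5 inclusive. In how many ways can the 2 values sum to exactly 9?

2

The generating function for the choices is (1 + z⁴ + z⁸)·(z + z² + z³ + z⁴ + z⁵); the count is [z⁹].
(1 + z⁴ + z⁸) has coefficients 1,0,0,0,1,0,0,0,1 for degrees 0…8.
(z + z² + z³ + z⁴ + z⁵) has coefficients 0,1,1,1,1,1,0,0,0,0 for degrees 0…9.
[z⁹] = 1·0 + 1·1 + 1·1 = 2.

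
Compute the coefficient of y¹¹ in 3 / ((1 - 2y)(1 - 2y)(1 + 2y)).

The denominator gives the recurrence a_n = 2a_(n−1) + 4a_(n−2) − 8a_(n−3) for n ≥ 3; the numerator fixes a_0 = 3, a_1 = 6, a_2 = 24.
Iterating: 3, 6, 24, 48, 144, 288, 768, 1536, 3840, 7680, 18432, 36864, so a_11 = 36864.

36864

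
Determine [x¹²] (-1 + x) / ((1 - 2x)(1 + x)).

-1366

Partial fractions give a closed form: a_n = (-1/3)·2^n + (-2/3)·(-1)^n.
At n = 12: a_12 = -1366.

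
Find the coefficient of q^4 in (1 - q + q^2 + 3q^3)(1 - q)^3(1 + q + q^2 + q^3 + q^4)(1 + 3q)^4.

-32

(1 - q + q^2 + 3q^3) has coefficients 1,-1,1,3 for degrees 0…3.
(1 - q)^3 has coefficients 1,-3,3,-1,0 for degrees 0…4.
Multiplying by (1 + q + q^2 + q^3 + q^4) gives running coefficients 1,-2,1,0,0 for degrees 0…4.
Finally multiplying by (1 + 3q)^4, the product of all factors after the first has coefficients 1,10,31,12,-81 for degrees 0…4.
[q^4] = 1·(-81) − 1·12 + 1·31 + 3·10 = -32.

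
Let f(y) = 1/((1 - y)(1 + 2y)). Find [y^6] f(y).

43

Partial fractions give a closed form: a_n = (1/3)·1^n + (2/3)·(-2)^n.
At n = 6: a_6 = 43.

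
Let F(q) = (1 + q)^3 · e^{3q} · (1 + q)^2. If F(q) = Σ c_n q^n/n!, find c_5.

14988

The EGF product rule gives c_5 = Σ_{k_1+k_2+k_3=5} C(5; k_1,k_2,k_3) · ∏ g_i(k_i), where (1+q)^3 gives the falling factorial (3)_k; e^{3q} gives (3)^k; (1+q)^2 gives the falling factorial (2)_k.
g_1(k) for k = 0…5: 1, 3, 6, 6, 0, 0.
g_2(k) for k = 0…5: 1, 3, 9, 27, 81, 243.
g_3(k) for k = 0…5: 1, 2, 2, 0, 0, 0.
First combine the last two factors: h(k) = Σ_j C(k,j)·g_2(j)·g_3(k−j) for k = 0…5: 1, 5, 23, 99, 405, 1593.
c_5 = Σ_k C(5,k)·g_1(k)·h(5−k) = 1·1·1593 + 5·3·405 + 10·6·99 + 10·6·23 = 1593 + 6075 + 5940 + 1380 = 14988.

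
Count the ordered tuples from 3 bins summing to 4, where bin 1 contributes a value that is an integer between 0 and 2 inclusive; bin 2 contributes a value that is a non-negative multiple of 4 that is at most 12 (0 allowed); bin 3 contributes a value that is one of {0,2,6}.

2

The generating function for the choices is (1 + q + q²)·(1 + q⁴ + q⁸ + q¹²)·(1 + q² + q⁶); the count is [q⁴].
(1 + q + q²) has coefficients 1,1,1 for degrees 0…2.
(1 + q⁴ + q⁸ + q¹²) has coefficients 1,0,0,0,1 for degrees 0…4.
Finally multiplying by (1 + q² + q⁶), the product of all factors after the first has coefficients 1,0,1,0,1 for degrees 0…4.
[q⁴] = 1·1 + 1·0 + 1·1 = 2.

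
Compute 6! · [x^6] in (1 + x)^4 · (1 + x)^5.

The EGF product rule gives c_6 = Σ_{k_1+k_2=6} C(6; k_1,k_2) · ∏ g_i(k_i), where (1+x)^4 gives the falling factorial (4)_k; (1+x)^5 gives the falling factorial (5)_k.
g_1(k) for k = 0…6: 1, 4, 12, 24, 24, 0, 0.
g_2(k) for k = 0…6: 1, 5, 20, 60, 120, 120, 0.
c_6 = Σ_k C(6,k)·g_1(k)·g_2(6−k) = 6·4·120 + 15·12·120 + 20·24·60 + 15·24·20 = 2880 + 21600 + 28800 + 7200 = 60480.

60480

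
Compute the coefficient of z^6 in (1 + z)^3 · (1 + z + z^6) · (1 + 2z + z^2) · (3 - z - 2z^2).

(1 + z)^3 has coefficients 1,3,3,1 for degrees 0…3.
(1 + z + z^6) has coefficients 1,1,0,0,0,0,1 for degrees 0…6.
Multiplying by (1 + 2z + z^2) gives running coefficients 1,3,3,1,0,0,1 for degrees 0…6.
Finally multiplying by (3 - z - 2z^2), the product of all factors after the first has coefficients 3,8,4,-6,-7,-2,3 for degrees 0…6.
[z^6] = 1·3 + 3·(-2) + 3·(-7) + 1·(-6) = -30.

-30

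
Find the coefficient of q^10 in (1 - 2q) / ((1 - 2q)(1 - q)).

1

The denominator gives the recurrence a_n = 3a_(n−1) − 2a_(n−2) for n ≥ 3; the numerator fixes a_0 = 1, a_1 = 1, a_2 = 1.
Iterating: 1, 1, 1, 1, 1, 1, 1, 1, 1, 1, 1, so a_10 = 1.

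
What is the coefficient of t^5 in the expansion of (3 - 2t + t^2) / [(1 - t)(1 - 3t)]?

The denominator gives the recurrence a_n = 4a_(n−1) − 3a_(n−2) for n ≥ 3; the numerator fixes a_0 = 3, a_1 = 10, a_2 = 32.
Iterating: 3, 10, 32, 98, 296, 890, so a_5 = 890.

890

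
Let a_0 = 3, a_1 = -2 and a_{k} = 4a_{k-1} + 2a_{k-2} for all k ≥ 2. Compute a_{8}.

-20432

The ordinary generating function has denominator 1 - 4x - 2x^2.
Iterating the recurrence: a_0,…,a_{8} = 3, -2, -2, -12, -52, -232, -1032, -4592, -20432.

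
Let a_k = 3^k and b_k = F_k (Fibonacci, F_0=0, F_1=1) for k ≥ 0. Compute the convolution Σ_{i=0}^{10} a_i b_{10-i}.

35365

The convolution is the t^10 coefficient of A(t)B(t).
Σ = 1·55 + 3·34 + 9·21 + 27·13 + 81·8 + 243·5 + 729·3 + 2187·2 + 6561·1 + 19683·1 + 59049·0 = 35365.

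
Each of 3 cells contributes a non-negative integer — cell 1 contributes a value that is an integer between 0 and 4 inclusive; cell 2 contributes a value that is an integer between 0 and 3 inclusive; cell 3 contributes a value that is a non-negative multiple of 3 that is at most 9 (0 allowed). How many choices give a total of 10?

7

The generating function for the choices is (1 + y + y^2 + y^3 + y^4)·(1 + y + y^2 + y^3)·(1 + y^3 + y^6 + y^9); the count is [y^10].
(1 + y + y^2 + y^3 + y^4) has coefficients 1,1,1,1,1 for degrees 0…4.
(1 + y + y^2 + y^3) has coefficients 1,1,1,1,0,0,0,0,0,0,0 for degrees 0…10.
Finally multiplying by (1 + y^3 + y^6 + y^9), the product of all factors after the first has coefficients 1,1,1,2,1,1,2,1,1,2,1 for degrees 0…10.
[y^10] = 1·1 + 1·2 + 1·1 + 1·1 + 1·2 = 7.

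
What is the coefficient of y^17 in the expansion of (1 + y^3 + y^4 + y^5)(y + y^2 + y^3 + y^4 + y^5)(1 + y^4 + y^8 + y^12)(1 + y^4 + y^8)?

(1 + y^3 + y^4 + y^5) has coefficients 1,0,0,1,1,1 for degrees 0…5.
(y + y^2 + y^3 + y^4 + y^5) has coefficients 0,1,1,1,1,1,0,0,0,0,0,0,0,0,0,0,0,0 for degrees 0…17.
Multiplying by (1 + y^4 + y^8 + y^12) gives running coefficients 0,1,1,1,1,2,1,1,1,2,1,1,1,2,1,1,1,1 for degrees 0…17.
Finally multiplying by (1 + y^4 + y^8), the product of all factors after the first has coefficients 0,1,1,1,1,3,2,2,2,5,3,3,3,6,3,3,3,5 for degrees 0…17.
[y^17] = 1·5 + 1·3 + 1·6 + 1·3 = 17.

17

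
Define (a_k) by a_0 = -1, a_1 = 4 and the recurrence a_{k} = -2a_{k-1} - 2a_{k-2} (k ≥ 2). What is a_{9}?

64

The ordinary generating function has denominator 1 + 2x + 2x^2.
Iterating the recurrence: a_0,…,a_{9} = -1, 4, -6, 4, 4, -16, 24, -16, -16, 64.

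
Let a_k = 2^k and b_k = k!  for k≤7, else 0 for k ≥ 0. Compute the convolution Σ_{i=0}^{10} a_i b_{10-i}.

The convolution is the t^10 coefficient of A(t)B(t).
Σ = 1·0 + 2·0 + 4·0 + 8·5040 + 16·720 + 32·120 + 64·24 + 128·6 + 256·2 + 512·1 + 1024·1 = 60032.

60032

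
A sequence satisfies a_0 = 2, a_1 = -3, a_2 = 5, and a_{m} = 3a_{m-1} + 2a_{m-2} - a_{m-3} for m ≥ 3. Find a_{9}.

The ordinary generating function has denominator 1 - 3x - 2x^2 + x^3.
Iterating the recurrence: a_0,…,a_{9} = 2, -3, 5, 7, 34, 111, 394, 1370, 4787, 16707.

16707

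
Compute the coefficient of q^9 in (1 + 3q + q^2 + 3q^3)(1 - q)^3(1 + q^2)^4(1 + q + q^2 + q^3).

(1 + 3q + q^2 + 3q^3) has coefficients 1,3,1,3 for degrees 0…3.
(1 - q)^3 has coefficients 1,-3,3,-1,0,0,0,0,0,0 for degrees 0…9.
Multiplying by (1 + q^2)^4 gives running coefficients 1,-3,7,-13,18,-22,22,-18,13,-7 for degrees 0…9.
Finally multiplying by (1 + q + q^2 + q^3), the product of all factors after the first has coefficients 1,-2,5,-8,9,-10,5,0,-5,10 for degrees 0…9.
[q^9] = 1·10 + 3·(-5) + 1·0 + 3·5 = 10.

10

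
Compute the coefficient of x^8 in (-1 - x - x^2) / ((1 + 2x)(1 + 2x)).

-1728

The denominator gives the recurrence a_n = −4a_(n−1) − 4a_(n−2) for n ≥ 3; the numerator fixes a_0 = -1, a_1 = 3, a_2 = -9.
Iterating: -1, 3, -9, 24, -60, 144, -336, 768, -1728, so a_8 = -1728.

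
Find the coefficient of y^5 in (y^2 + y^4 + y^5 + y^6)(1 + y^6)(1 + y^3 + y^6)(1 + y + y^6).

3

(y^2 + y^4 + y^5 + y^6) has coefficients 0,0,1,0,1,1 for degrees 0…5.
(1 + y^6) has coefficients 1,0,0,0,0,0 for degrees 0…5.
Multiplying by (1 + y^3 + y^6) gives running coefficients 1,0,0,1,0,0 for degrees 0…5.
Finally multiplying by (1 + y + y^6), the product of all factors after the first has coefficients 1,1,0,1,1,0 for degrees 0…5.
[y^5] = 1·1 + 1·1 + 1·1 = 3.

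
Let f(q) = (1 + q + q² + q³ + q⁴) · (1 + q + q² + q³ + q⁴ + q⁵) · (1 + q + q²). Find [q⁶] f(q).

(1 + q + q² + q³ + q⁴) has coefficients 1,1,1,1,1 for degrees 0…4.
(1 + q + q² + q³ + q⁴ + q⁵) has coefficients 1,1,1,1,1,1,0 for degrees 0…6.
Finally multiplying by (1 + q + q²), the product of all factors after the first has coefficients 1,2,3,3,3,3,2 for degrees 0…6.
[q⁶] = 1·2 + 1·3 + 1·3 + 1·3 + 1·3 = 14.

14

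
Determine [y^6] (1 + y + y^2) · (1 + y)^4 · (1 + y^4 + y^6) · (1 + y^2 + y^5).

(1 + y + y^2) has coefficients 1,1,1 for degrees 0…2.
(1 + y)^4 has coefficients 1,4,6,4,1,0,0 for degrees 0…6.
Multiplying by (1 + y^4 + y^6) gives running coefficients 1,4,6,4,2,4,7 for degrees 0…6.
Finally multiplying by (1 + y^2 + y^5), the product of all factors after the first has coefficients 1,4,7,8,8,9,13 for degrees 0…6.
[y^6] = 1·13 + 1·9 + 1·8 = 30.

30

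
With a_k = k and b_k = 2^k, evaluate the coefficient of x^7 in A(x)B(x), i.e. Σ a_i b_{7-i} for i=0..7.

The convolution is the t^7 coefficient of A(t)B(t).
Σ = 0·128 + 1·64 + 2·32 + 3·16 + 4·8 + 5·4 + 6·2 + 7·1 = 247.

247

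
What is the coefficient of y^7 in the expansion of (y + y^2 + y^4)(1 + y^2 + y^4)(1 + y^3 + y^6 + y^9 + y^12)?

3

(y + y^2 + y^4) has coefficients 0,1,1,0,1 for degrees 0…4.
(1 + y^2 + y^4) has coefficients 1,0,1,0,1,0,0,0 for degrees 0…7.
Finally multiplying by (1 + y^3 + y^6 + y^9 + y^12), the product of all factors after the first has coefficients 1,0,1,1,1,1,1,1 for degrees 0…7.
[y^7] = 1·1 + 1·1 + 1·1 = 3.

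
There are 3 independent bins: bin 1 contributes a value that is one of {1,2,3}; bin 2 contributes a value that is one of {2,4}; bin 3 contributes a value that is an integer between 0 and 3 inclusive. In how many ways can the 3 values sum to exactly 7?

5

The generating function for the choices is (y + y^2 + y^3)·(y^2 + y^4)·(1 + y + y^2 + y^3); the count is [y^7].
(y + y^2 + y^3) has coefficients 0,1,1,1 for degrees 0…3.
(y^2 + y^4) has coefficients 0,0,1,0,1,0,0,0 for degrees 0…7.
Finally multiplying by (1 + y + y^2 + y^3), the product of all factors after the first has coefficients 0,0,1,1,2,2,1,1 for degrees 0…7.
[y^7] = 1·1 + 1·2 + 1·2 = 5.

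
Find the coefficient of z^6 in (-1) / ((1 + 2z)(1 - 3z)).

Partial fractions give a closed form: a_n = (-2/5)·(-2)^n + (-3/5)·3^n.
At n = 6: a_6 = -463.

-463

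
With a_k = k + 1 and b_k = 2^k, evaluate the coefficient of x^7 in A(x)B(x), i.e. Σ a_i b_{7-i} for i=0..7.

502

This is [x^7] in the product of the two ordinary generating functions.
Σ = 1·128 + 2·64 + 3·32 + 4·16 + 5·8 + 6·4 + 7·2 + 8·1 = 502.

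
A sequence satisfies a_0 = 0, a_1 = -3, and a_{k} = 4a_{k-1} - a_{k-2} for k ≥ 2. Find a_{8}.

The ordinary generating function has denominator 1 - 4y + y^2.
Iterating the recurrence: a_0,…,a_{8} = 0, -3, -12, -45, -168, -627, -2340, -8733, -32592.

-32592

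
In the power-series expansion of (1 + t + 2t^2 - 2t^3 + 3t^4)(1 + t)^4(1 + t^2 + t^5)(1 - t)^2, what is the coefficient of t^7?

-1

(1 + t + 2t^2 - 2t^3 + 3t^4) has coefficients 1,1,2,-2,3 for degrees 0…4.
(1 + t)^4 has coefficients 1,4,6,4,1,0,0,0 for degrees 0…7.
Multiplying by (1 + t^2 + t^5) gives running coefficients 1,4,7,8,7,5,5,6 for degrees 0…7.
Finally multiplying by (1 - t)^2, the product of all factors after the first has coefficients 1,2,0,-2,-2,-1,2,1 for degrees 0…7.
[t^7] = 1·1 + 1·2 + 2·(-1) − 2·(-2) + 3·(-2) = -1.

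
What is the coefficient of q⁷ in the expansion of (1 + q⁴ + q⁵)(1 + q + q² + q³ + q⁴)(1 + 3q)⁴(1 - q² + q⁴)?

(1 + q⁴ + q⁵) has coefficients 1,0,0,0,1,1 for degrees 0…5.
(1 + q + q² + q³ + q⁴) has coefficients 1,1,1,1,1,0,0,0 for degrees 0…7.
Multiplying by (1 + 3q)⁴ gives running coefficients 1,13,67,175,256,255,243,189 for degrees 0…7.
Finally multiplying by (1 - q² + q⁴), the product of all factors after the first has coefficients 1,13,66,162,190,93,54,109 for degrees 0…7.
[q⁷] = 1·109 + 1·162 + 1·66 = 337.

337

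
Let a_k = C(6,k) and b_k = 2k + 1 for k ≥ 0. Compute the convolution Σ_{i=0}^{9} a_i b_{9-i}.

832

Write out a_i and b_{9-i} for i = 0,…,9 and sum the products.
Σ = 1·19 + 6·17 + 15·15 + 20·13 + 15·11 + 6·9 + 1·7 + 0·5 + 0·3 + 0·1 = 832.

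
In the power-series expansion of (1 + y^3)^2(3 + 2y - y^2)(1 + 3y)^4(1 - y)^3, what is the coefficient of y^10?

(1 + y^3)^2 has coefficients 1,0,0,2,0,0,1 for degrees 0…6.
(3 + 2y - y^2) has coefficients 3,2,-1,0,0,0,0,0,0,0,0 for degrees 0…10.
Multiplying by (1 + 3y)^4 gives running coefficients 3,38,185,420,405,54,-81,0,0,0,0 for degrees 0…10.
Finally multiplying by (1 - y)^3, the product of all factors after the first has coefficients 3,29,80,-24,-338,-86,552,0,-297,81,0 for degrees 0…10.
[y^10] = 1·0 + 2·0 + 1·(-338) = -338.

-338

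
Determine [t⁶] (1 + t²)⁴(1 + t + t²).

10

(1 + t²)⁴ has coefficients 1,0,4,0,6,0,4 for degrees 0…6.
(1 + t + t²) has coefficients 1,1,1,0,0,0,0 for degrees 0…6.
[t⁶] = 1·0 + 4·0 + 6·1 + 4·1 = 10.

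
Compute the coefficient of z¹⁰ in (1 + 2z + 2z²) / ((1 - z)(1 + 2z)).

343

The denominator gives the recurrence a_n = −a_(n−1) + 2a_(n−2) for n ≥ 3; the numerator fixes a_0 = 1, a_1 = 1, a_2 = 3.
Iterating: 1, 1, 3, -1, 7, -9, 23, -41, 87, -169, 343, so a_10 = 343.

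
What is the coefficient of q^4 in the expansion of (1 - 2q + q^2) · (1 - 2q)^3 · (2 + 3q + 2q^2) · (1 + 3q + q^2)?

(1 - 2q + q^2) has coefficients 1,-2,1 for degrees 0…2.
(1 - 2q)^3 has coefficients 1,-6,12,-8,0 for degrees 0…4.
Multiplying by (2 + 3q + 2q^2) gives running coefficients 2,-9,8,8,0 for degrees 0…4.
Finally multiplying by (1 + 3q + q^2), the product of all factors after the first has coefficients 2,-3,-17,23,32 for degrees 0…4.
[q^4] = 1·32 − 2·23 + 1·(-17) = -31.

-31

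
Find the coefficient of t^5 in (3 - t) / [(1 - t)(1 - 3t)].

Partial fractions give a closed form: a_n = (-1)·1^n + (4)·3^n.
At n = 5: a_5 = 971.

971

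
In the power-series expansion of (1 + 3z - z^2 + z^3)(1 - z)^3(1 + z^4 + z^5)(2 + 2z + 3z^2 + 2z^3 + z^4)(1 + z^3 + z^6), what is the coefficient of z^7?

-5

(1 + 3z - z^2 + z^3) has coefficients 1,3,-1,1 for degrees 0…3.
(1 - z)^3 has coefficients 1,-3,3,-1,0,0,0,0 for degrees 0…7.
Multiplying by (1 + z^4 + z^5) gives running coefficients 1,-3,3,-1,1,-2,0,2 for degrees 0…7.
Multiplying by (2 + 2z + 3z^2 + 2z^3 + z^4) gives running coefficients 2,-4,3,-3,4,-2,0,-1 for degrees 0…7.
Finally multiplying by (1 + z^3 + z^6), the product of all factors after the first has coefficients 2,-4,3,-1,0,1,-1,-1 for degrees 0…7.
[z^7] = 1·(-1) + 3·(-1) − 1·1 + 1·0 = -5.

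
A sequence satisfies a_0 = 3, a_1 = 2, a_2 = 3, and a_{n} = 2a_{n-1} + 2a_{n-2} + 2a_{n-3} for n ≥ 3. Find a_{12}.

222384

The ordinary generating function has denominator 1 - 2x - 2x^2 - 2x^3.
Iterating the recurrence: a_0,…,a_{12} = 3, 2, 3, 16, 42, 122, 360, 1048, 3060, 8936, 26088, 76168, 222384.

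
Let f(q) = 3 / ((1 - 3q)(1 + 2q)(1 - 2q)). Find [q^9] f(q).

104445

Partial fractions give a closed form: a_n = (27/5)·3^n + (3/5)·(-2)^n + (-3)·2^n.
At n = 9: a_9 = 104445.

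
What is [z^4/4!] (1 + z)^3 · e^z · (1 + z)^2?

501

The EGF product rule gives c_4 = Σ_{k_1+k_2+k_3=4} C(4; k_1,k_2,k_3) · ∏ g_i(k_i), where (1+z)^3 gives the falling factorial (3)_k; e^z gives (1)^k; (1+z)^2 gives the falling factorial (2)_k.
g_1(k) for k = 0…4: 1, 3, 6, 6, 0.
g_2(k) for k = 0…4: 1, 1, 1, 1, 1.
g_3(k) for k = 0…4: 1, 2, 2, 0, 0.
First combine the last two factors: h(k) = Σ_j C(k,j)·g_2(j)·g_3(k−j) for k = 0…4: 1, 3, 7, 13, 21.
c_4 = Σ_k C(4,k)·g_1(k)·h(4−k) = 1·1·21 + 4·3·13 + 6·6·7 + 4·6·3 = 21 + 156 + 252 + 72 = 501.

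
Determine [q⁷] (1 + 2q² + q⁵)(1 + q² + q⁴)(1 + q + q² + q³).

(1 + 2q² + q⁵) has coefficients 1,0,2,0,0,1 for degrees 0…5.
(1 + q² + q⁴) has coefficients 1,0,1,0,1,0,0,0 for degrees 0…7.
Finally multiplying by (1 + q + q² + q³), the product of all factors after the first has coefficients 1,1,2,2,2,2,1,1 for degrees 0…7.
[q⁷] = 1·1 + 2·2 + 1·2 = 7.

7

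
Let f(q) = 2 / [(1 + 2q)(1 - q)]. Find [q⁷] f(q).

-170

The denominator gives the recurrence a_n = −a_(n−1) + 2a_(n−2) for n ≥ 2; the numerator fixes a_0 = 2, a_1 = -2.
Iterating: 2, -2, 6, -10, 22, -42, 86, -170, so a_7 = -170.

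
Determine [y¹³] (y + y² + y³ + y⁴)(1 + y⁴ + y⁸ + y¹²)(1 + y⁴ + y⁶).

(y + y² + y³ + y⁴) has coefficients 0,1,1,1,1 for degrees 0…4.
(1 + y⁴ + y⁸ + y¹²) has coefficients 1,0,0,0,1,0,0,0,1,0,0,0,1,0 for degrees 0…13.
Finally multiplying by (1 + y⁴ + y⁶), the product of all factors after the first has coefficients 1,0,0,0,2,0,1,0,2,0,1,0,2,0 for degrees 0…13.
[y¹³] = 1·2 + 1·0 + 1·1 + 1·0 = 3.

3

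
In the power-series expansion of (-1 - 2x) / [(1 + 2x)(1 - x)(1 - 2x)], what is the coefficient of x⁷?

-255

The denominator gives the recurrence a_n = a_(n−1) + 4a_(n−2) − 4a_(n−3) for n ≥ 3; the numerator fixes a_0 = -1, a_1 = -3, a_2 = -7.
Iterating: -1, -3, -7, -15, -31, -63, -127, -255, so a_7 = -255.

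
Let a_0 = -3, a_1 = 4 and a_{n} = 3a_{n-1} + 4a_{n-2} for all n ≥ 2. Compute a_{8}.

13104

The ordinary generating function has denominator 1 - 3q - 4q^2.
Iterating the recurrence: a_0,…,a_{8} = -3, 4, 0, 16, 48, 208, 816, 3280, 13104.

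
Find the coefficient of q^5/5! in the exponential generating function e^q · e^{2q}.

243

The EGF product rule gives c_5 = Σ_{k_1+k_2=5} C(5; k_1,k_2) · ∏ g_i(k_i), where e^q gives (1)^k; e^{2q} gives (2)^k.
g_1(k) for k = 0…5: 1, 1, 1, 1, 1, 1.
g_2(k) for k = 0…5: 1, 2, 4, 8, 16, 32.
c_5 = Σ_k C(5,k)·g_1(k)·g_2(5−k) = 1·1·32 + 5·1·16 + 10·1·8 + 10·1·4 + 5·1·2 + 1·1·1 = 32 + 80 + 80 + 40 + 10 + 1 = 243.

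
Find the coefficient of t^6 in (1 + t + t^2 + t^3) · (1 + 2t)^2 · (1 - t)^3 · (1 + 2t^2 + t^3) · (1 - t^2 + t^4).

5

(1 + t + t^2 + t^3) has coefficients 1,1,1,1 for degrees 0…3.
(1 + 2t)^2 has coefficients 1,4,4,0,0,0,0 for degrees 0…6.
Multiplying by (1 - t)^3 gives running coefficients 1,1,-5,-1,8,-4,0 for degrees 0…6.
Multiplying by (1 + 2t^2 + t^3) gives running coefficients 1,1,-3,2,-1,-11,15 for degrees 0…6.
Finally multiplying by (1 - t^2 + t^4), the product of all factors after the first has coefficients 1,1,-4,1,3,-12,13 for degrees 0…6.
[t^6] = 1·13 + 1·(-12) + 1·3 + 1·1 = 5.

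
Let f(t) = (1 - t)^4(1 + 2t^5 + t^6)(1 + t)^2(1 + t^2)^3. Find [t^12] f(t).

(1 - t)^4 has coefficients 1,-4,6,-4,1 for degrees 0…4.
(1 + 2t^5 + t^6) has coefficients 1,0,0,0,0,2,1,0,0,0,0,0,0 for degrees 0…12.
Multiplying by (1 + t)^2 gives running coefficients 1,2,1,0,0,2,5,4,1,0,0,0,0 for degrees 0…12.
Finally multiplying by (1 + t^2)^3, the product of all factors after the first has coefficients 1,2,4,6,6,8,9,12,17,18,18,14,8 for degrees 0…12.
[t^12] = 1·8 − 4·14 + 6·18 − 4·18 + 1·17 = 5.

5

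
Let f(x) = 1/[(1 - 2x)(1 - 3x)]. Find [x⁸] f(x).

Partial fractions give a closed form: a_n = (-2)·2^n + (3)·3^n.
At n = 8: a_8 = 19171.

19171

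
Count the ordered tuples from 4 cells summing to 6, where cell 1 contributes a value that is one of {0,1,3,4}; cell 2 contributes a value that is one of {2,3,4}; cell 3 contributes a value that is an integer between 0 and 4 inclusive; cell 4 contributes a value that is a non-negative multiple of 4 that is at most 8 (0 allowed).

The generating function for the choices is (1 + x + x³ + x⁴)·(x² + x³ + x⁴)·(1 + x + x² + x³ + x⁴)·(1 + x⁴ + x⁸); the count is [x⁶].
(1 + x + x³ + x⁴) has coefficients 1,1,0,1,1 for degrees 0…4.
(x² + x³ + x⁴) has coefficients 0,0,1,1,1,0,0 for degrees 0…6.
Multiplying by (1 + x + x² + x³ + x⁴) gives running coefficients 0,0,1,2,3,3,3 for degrees 0…6.
Finally multiplying by (1 + x⁴ + x⁸), the product of all factors after the first has coefficients 0,0,1,2,3,3,4 for degrees 0…6.
[x⁶] = 1·4 + 1·3 + 1·2 + 1·1 = 10.

10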